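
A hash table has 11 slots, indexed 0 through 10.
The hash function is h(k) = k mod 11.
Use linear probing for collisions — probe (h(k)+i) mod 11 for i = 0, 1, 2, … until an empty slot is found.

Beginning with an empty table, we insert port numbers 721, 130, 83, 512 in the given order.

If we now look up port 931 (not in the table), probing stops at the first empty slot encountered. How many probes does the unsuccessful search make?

4

721 hashes to 6; slot 6 is free => place at 6.
130 hashes to 9; slot 9 is free => place at 9.
83 hashes to 6; 6 taken => place at 7.
512 hashes to 6; 6,7 taken => place at 8.
Table: [—, —, —, —, —, —, 721, 83, 512, 130, —]
Lookup 931: h=7, probe 7,8,9,10 → slot 10 empty, not found.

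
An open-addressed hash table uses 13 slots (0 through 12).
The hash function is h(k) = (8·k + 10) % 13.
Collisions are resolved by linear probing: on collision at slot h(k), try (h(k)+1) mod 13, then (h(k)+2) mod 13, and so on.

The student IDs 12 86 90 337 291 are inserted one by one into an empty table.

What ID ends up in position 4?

Insert 12: h=2, slot 2 empty -> index 2.
Insert 86: h=9, slot 9 empty -> index 9.
Insert 90: h=2, slot 2 occupied -> index 3.
Insert 337: h=2, slots 2,3 occupied -> index 4.
Insert 291: h=11, slot 11 empty -> index 11.
Table: [∅, ∅, 12, 90, 337, ∅, ∅, ∅, ∅, 86, ∅, 291, ∅]

337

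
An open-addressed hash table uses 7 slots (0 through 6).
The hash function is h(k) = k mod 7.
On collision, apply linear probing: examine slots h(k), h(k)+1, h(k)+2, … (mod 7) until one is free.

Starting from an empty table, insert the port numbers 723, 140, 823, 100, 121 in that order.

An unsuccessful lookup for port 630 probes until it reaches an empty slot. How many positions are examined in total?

723: h=2 => slot 2
140: h=0 => slot 0
823: h=4 => slot 4
100: h=2, probe 2,3 => slot 3
121: h=2, probe 2,3,4,5 => slot 5
Table: [140, ., 723, 100, 823, 121, .]
Lookup 630: h=0, probe 0,1 → slot 1 empty, not found.

2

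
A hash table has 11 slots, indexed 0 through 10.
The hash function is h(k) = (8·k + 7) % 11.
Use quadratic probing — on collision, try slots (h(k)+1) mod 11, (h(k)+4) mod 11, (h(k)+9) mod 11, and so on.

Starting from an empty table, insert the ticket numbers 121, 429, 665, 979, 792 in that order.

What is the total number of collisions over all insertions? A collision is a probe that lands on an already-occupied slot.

6

121: h=7 => slot 7
429: h=7, probe 7,8 => slot 8
665: h=3 => slot 3
979: h=7, probe 7,8,0 => slot 0
792: h=7, probe 7,8,0,5 => slot 5
Table: [979, ., ., 665, ., 792, ., 121, 429, ., .]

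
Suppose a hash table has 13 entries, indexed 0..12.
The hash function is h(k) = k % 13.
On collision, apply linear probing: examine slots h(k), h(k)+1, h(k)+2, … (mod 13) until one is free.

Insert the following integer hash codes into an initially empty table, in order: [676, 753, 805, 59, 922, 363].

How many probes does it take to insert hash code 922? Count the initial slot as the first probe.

676 hashes to 0; slot 0 is free → place at 0.
753 hashes to 12; slot 12 is free → place at 12.
805 hashes to 12; 12,0 taken → place at 1.
59 hashes to 7; slot 7 is free → place at 7.
922 hashes to 12; 12,0,1 taken → place at 2.
363 hashes to 12; 12,0,1,2 taken → place at 3.
Table: [676, 805, 922, 363, -, -, -, 59, -, -, -, -, 753]

4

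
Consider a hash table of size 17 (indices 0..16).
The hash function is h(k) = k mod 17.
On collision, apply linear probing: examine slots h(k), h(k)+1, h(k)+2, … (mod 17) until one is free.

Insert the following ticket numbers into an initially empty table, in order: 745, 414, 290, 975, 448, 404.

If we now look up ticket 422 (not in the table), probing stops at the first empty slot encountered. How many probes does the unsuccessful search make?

2

745 hashes to 14; slot 14 is free -> place at 14.
414 hashes to 6; slot 6 is free -> place at 6.
290 hashes to 1; slot 1 is free -> place at 1.
975 hashes to 6; 6 taken -> place at 7.
448 hashes to 6; 6,7 taken -> place at 8.
404 hashes to 13; slot 13 is free -> place at 13.
Table: [_, 290, _, _, _, _, 414, 975, 448, _, _, _, _, 404, 745, _, _]
Lookup 422: h=14, probe 14,15 → slot 15 empty, not found.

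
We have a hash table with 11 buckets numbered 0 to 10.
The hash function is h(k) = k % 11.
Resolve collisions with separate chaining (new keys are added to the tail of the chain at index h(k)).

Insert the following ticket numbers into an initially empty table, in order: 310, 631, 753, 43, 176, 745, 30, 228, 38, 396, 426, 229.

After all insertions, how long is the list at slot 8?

310 → bucket 2
631 → bucket 4
753 → bucket 5
43 → bucket 10
176 → bucket 0
745 → bucket 8
30 → bucket 8 (collision)
228 → bucket 8 (collision)
38 → bucket 5 (collision)
396 → bucket 0 (collision)
426 → bucket 8 (collision)
229 → bucket 9
Final buckets:
0: 176 -> 396
1: _
2: 310
3: _
4: 631
5: 753 -> 38
6: _
7: _
8: 745 -> 30 -> 228 -> 426
9: 229
10: 43

4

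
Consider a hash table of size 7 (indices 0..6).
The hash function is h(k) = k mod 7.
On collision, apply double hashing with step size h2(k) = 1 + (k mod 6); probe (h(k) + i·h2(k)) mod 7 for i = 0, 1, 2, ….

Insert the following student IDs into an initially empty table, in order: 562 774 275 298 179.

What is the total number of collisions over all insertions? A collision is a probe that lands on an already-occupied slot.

4

562: h=2 => slot 2
774: h=4 => slot 4
275: h=2, h2=6, probe 2,1 => slot 1
298: h=4, h2=5, probe 4,2,0 => slot 0
179: h=4, h2=6, probe 4,3 => slot 3
Table: [298, 275, 562, 179, 774, —, —]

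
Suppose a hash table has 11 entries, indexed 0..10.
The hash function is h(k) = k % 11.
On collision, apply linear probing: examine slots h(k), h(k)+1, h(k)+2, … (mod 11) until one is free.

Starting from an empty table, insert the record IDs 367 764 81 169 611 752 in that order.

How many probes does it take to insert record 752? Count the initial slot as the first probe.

Insert 367: h=4, slot 4 empty => index 4.
Insert 764: h=5, slot 5 empty => index 5.
Insert 81: h=4, slots 4,5 occupied => index 6.
Insert 169: h=4, slots 4,5,6 occupied => index 7.
Insert 611: h=6, slots 6,7 occupied => index 8.
Insert 752: h=4, slots 4,5,6,7,8 occupied => index 9.
Table: [—, —, —, —, 367, 764, 81, 169, 611, 752, —]

6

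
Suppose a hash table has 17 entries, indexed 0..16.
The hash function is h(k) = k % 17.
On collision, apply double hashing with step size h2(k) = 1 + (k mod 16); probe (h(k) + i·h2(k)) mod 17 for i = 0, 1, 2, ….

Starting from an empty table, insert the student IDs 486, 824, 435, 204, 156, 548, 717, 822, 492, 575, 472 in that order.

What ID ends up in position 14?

435

Insert 486: h=10, slot 10 empty → index 10.
Insert 824: h=8, slot 8 empty → index 8.
Insert 435: h=10, h2=4, slot 10 occupied → index 14.
Insert 204: h=0, slot 0 empty → index 0.
Insert 156: h=3, slot 3 empty → index 3.
Insert 548: h=4, slot 4 empty → index 4.
Insert 717: h=3, h2=14, slots 3,0,14 occupied → index 11.
Insert 822: h=6, slot 6 empty → index 6.
Insert 492: h=16, slot 16 empty → index 16.
Insert 575: h=14, h2=16, slot 14 occupied → index 13.
Insert 472: h=13, h2=9, slot 13 occupied → index 5.
Table: [204, ., ., 156, 548, 472, 822, ., 824, ., 486, 717, ., 575, 435, ., 492]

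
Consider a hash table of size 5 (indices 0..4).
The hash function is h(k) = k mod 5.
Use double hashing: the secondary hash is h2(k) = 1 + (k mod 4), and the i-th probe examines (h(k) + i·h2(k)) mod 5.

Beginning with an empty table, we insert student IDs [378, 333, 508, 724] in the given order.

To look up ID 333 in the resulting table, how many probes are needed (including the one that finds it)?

378: h=3 → slot 3
333: h=3, h2=2, probe 3,0 → slot 0
508: h=3, h2=1, probe 3,4 → slot 4
724: h=4, h2=1, probe 4,0,1 → slot 1
Table: [333, 724, _, 378, 508]
Lookup 333: h=3, h2=2, probe 3,0 → found at 0.

2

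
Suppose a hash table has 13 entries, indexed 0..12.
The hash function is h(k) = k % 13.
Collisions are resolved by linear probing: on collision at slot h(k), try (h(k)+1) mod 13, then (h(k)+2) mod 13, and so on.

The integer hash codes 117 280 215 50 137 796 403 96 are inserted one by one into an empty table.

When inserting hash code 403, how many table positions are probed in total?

2

Insert 117: h=0, slot 0 empty → index 0.
Insert 280: h=7, slot 7 empty → index 7.
Insert 215: h=7, slot 7 occupied → index 8.
Insert 50: h=11, slot 11 empty → index 11.
Insert 137: h=7, slots 7,8 occupied → index 9.
Insert 796: h=3, slot 3 empty → index 3.
Insert 403: h=0, slot 0 occupied → index 1.
Insert 96: h=5, slot 5 empty → index 5.
Table: [117, 403, ., 796, ., 96, ., 280, 215, 137, ., 50, .]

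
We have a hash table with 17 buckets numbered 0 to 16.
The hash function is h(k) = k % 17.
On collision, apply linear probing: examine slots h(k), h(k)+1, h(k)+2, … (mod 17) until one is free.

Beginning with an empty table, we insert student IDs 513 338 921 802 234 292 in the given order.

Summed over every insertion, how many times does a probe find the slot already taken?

6

513 hashes to 3; slot 3 is free -> place at 3.
338 hashes to 15; slot 15 is free -> place at 15.
921 hashes to 3; 3 taken -> place at 4.
802 hashes to 3; 3,4 taken -> place at 5.
234 hashes to 13; slot 13 is free -> place at 13.
292 hashes to 3; 3,4,5 taken -> place at 6.
Table: [—, —, —, 513, 921, 802, 292, —, —, —, —, —, —, 234, —, 338, —]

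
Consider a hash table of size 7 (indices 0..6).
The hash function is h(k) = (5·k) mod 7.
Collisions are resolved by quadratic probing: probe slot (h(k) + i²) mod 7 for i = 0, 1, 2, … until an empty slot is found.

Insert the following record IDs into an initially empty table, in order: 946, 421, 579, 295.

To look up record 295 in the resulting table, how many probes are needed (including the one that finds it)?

946 hashes to 5; slot 5 is free => place at 5.
421 hashes to 5; 5 taken => place at 6.
579 hashes to 4; slot 4 is free => place at 4.
295 hashes to 5; 5,6 taken => place at 2.
Table: [., ., 295, ., 579, 946, 421]
Lookup 295: h=5, probe 5,6,2 → found at 2.

3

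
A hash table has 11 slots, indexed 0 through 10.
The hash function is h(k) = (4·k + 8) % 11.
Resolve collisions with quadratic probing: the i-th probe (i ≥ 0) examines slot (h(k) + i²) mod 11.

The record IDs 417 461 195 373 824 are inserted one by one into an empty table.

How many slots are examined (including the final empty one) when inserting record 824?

417 hashes to 4; slot 4 is free -> place at 4.
461 hashes to 4; 4 taken -> place at 5.
195 hashes to 7; slot 7 is free -> place at 7.
373 hashes to 4; 4,5 taken -> place at 8.
824 hashes to 4; 4,5,8 taken -> place at 2.
Table: [∅, ∅, 824, ∅, 417, 461, ∅, 195, 373, ∅, ∅]

4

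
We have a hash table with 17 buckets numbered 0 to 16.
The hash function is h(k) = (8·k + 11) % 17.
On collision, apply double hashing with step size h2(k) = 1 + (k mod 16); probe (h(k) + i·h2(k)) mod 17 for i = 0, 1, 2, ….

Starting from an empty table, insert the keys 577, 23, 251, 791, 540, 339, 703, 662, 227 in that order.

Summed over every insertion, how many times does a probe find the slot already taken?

Insert 577: h=3, slot 3 empty -> index 3.
Insert 23: h=8, slot 8 empty -> index 8.
Insert 251: h=13, slot 13 empty -> index 13.
Insert 791: h=15, slot 15 empty -> index 15.
Insert 540: h=13, h2=13, slot 13 occupied -> index 9.
Insert 339: h=3, h2=4, slot 3 occupied -> index 7.
Insert 703: h=8, h2=16, slots 8,7 occupied -> index 6.
Insert 662: h=3, h2=7, slot 3 occupied -> index 10.
Insert 227: h=8, h2=4, slot 8 occupied -> index 12.
Table: [_, _, _, 577, _, _, 703, 339, 23, 540, 662, _, 227, 251, _, 791, _]

6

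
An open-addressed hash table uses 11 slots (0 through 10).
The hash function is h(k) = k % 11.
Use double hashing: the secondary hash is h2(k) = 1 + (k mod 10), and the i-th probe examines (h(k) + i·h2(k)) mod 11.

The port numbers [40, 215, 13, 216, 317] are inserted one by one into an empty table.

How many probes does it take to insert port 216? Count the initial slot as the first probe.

2

40 hashes to 7; slot 7 is free -> place at 7.
215 hashes to 6; slot 6 is free -> place at 6.
13 hashes to 2; slot 2 is free -> place at 2.
216 hashes to 7, h2=7; 7 taken -> place at 3.
317 hashes to 9; slot 9 is free -> place at 9.
Table: [—, —, 13, 216, —, —, 215, 40, —, 317, —]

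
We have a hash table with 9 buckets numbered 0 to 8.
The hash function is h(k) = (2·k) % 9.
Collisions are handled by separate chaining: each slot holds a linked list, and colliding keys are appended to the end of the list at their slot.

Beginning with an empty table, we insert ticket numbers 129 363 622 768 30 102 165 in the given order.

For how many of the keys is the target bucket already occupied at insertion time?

5

Insert 129: h=6, bucket 6 empty → new chain.
Insert 363: h=6, bucket 6 nonempty → append to chain.
Insert 622: h=2, bucket 2 empty → new chain.
Insert 768: h=6, bucket 6 nonempty → append to chain.
Insert 30: h=6, bucket 6 nonempty → append to chain.
Insert 102: h=6, bucket 6 nonempty → append to chain.
Insert 165: h=6, bucket 6 nonempty → append to chain.
Final buckets:
0: —
1: —
2: 622
3: —
4: —
5: —
6: 129 -> 363 -> 768 -> 30 -> 102 -> 165
7: —
8: —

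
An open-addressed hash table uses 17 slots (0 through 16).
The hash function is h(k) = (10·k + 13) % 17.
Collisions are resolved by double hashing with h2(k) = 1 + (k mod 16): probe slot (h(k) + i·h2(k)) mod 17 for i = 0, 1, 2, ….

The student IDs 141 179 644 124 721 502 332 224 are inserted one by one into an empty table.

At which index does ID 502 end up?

5

141: h=12 → slot 12
179: h=1 → slot 1
644: h=10 → slot 10
124: h=12, h2=13, probe 12,8 → slot 8
721: h=15 → slot 15
502: h=1, h2=7, probe 1,8,15,5 → slot 5
332: h=1, h2=13, probe 1,14 → slot 14
224: h=9 → slot 9
Table: [∅, 179, ∅, ∅, ∅, 502, ∅, ∅, 124, 224, 644, ∅, 141, ∅, 332, 721, ∅]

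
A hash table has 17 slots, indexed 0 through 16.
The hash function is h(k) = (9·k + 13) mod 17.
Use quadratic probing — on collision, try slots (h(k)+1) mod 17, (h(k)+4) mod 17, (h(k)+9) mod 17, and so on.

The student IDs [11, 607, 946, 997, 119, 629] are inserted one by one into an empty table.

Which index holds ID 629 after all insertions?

0

Insert 11: h=10, slot 10 empty => index 10.
Insert 607: h=2, slot 2 empty => index 2.
Insert 946: h=10, slot 10 occupied => index 11.
Insert 997: h=10, slots 10,11 occupied => index 14.
Insert 119: h=13, slot 13 empty => index 13.
Insert 629: h=13, slots 13,14 occupied => index 0.
Table: [629, ., 607, ., ., ., ., ., ., ., 11, 946, ., 119, 997, ., .]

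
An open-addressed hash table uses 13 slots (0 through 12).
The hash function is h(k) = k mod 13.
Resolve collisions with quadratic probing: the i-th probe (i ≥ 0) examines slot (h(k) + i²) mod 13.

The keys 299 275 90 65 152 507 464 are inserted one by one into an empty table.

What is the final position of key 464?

10

299: h=0 -> slot 0
275: h=2 -> slot 2
90: h=12 -> slot 12
65: h=0, probe 0,1 -> slot 1
152: h=9 -> slot 9
507: h=0, probe 0,1,4 -> slot 4
464: h=9, probe 9,10 -> slot 10
Table: [299, 65, 275, -, 507, -, -, -, -, 152, 464, -, 90]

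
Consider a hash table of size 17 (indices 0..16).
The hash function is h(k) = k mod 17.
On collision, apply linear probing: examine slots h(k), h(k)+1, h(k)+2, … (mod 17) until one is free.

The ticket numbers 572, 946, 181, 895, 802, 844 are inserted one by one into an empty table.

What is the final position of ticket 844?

15

Insert 572: h=11, slot 11 empty -> index 11.
Insert 946: h=11, slot 11 occupied -> index 12.
Insert 181: h=11, slots 11,12 occupied -> index 13.
Insert 895: h=11, slots 11,12,13 occupied -> index 14.
Insert 802: h=3, slot 3 empty -> index 3.
Insert 844: h=11, slots 11,12,13,14 occupied -> index 15.
Table: [., ., ., 802, ., ., ., ., ., ., ., 572, 946, 181, 895, 844, .]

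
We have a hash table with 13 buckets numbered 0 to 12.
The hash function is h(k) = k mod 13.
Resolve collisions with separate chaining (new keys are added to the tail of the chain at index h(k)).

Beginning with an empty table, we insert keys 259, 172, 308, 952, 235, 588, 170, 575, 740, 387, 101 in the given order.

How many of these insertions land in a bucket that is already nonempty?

6

259 → bucket 12
172 → bucket 3
308 → bucket 9
952 → bucket 3 (collision)
235 → bucket 1
588 → bucket 3 (collision)
170 → bucket 1 (collision)
575 → bucket 3 (collision)
740 → bucket 12 (collision)
387 → bucket 10
101 → bucket 10 (collision)
Final buckets:
0: —
1: 235 -> 170
2: —
3: 172 -> 952 -> 588 -> 575
4: —
5: —
6: —
7: —
8: —
9: 308
10: 387 -> 101
11: —
12: 259 -> 740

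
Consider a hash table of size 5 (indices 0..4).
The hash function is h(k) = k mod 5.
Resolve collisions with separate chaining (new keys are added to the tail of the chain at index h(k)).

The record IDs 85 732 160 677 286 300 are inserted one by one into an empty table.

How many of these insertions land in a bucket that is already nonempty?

3

Insert 85: h=0, bucket 0 empty → new chain.
Insert 732: h=2, bucket 2 empty → new chain.
Insert 160: h=0, bucket 0 nonempty → append to chain.
Insert 677: h=2, bucket 2 nonempty → append to chain.
Insert 286: h=1, bucket 1 empty → new chain.
Insert 300: h=0, bucket 0 nonempty → append to chain.
Final buckets:
0: 85 -> 160 -> 300
1: 286
2: 732 -> 677
3: -
4: -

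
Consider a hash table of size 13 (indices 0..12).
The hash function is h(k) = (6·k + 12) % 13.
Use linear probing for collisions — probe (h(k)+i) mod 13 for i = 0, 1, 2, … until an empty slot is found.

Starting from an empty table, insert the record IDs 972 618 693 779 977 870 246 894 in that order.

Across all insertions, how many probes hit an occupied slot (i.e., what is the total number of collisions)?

10

972: h=7 → slot 7
618: h=2 → slot 2
693: h=10 → slot 10
779: h=6 → slot 6
977: h=11 → slot 11
870: h=6, probe 6,7,8 → slot 8
246: h=6, probe 6,7,8,9 → slot 9
894: h=7, probe 7,8,9,10,11,12 → slot 12
Table: [_, _, 618, _, _, _, 779, 972, 870, 246, 693, 977, 894]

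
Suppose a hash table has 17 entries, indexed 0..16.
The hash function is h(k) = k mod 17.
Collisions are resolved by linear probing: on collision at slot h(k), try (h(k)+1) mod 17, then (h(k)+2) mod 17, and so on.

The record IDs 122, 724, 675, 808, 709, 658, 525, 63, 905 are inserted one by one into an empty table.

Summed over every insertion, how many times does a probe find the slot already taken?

7

Insert 122: h=3, slot 3 empty -> index 3.
Insert 724: h=10, slot 10 empty -> index 10.
Insert 675: h=12, slot 12 empty -> index 12.
Insert 808: h=9, slot 9 empty -> index 9.
Insert 709: h=12, slot 12 occupied -> index 13.
Insert 658: h=12, slots 12,13 occupied -> index 14.
Insert 525: h=15, slot 15 empty -> index 15.
Insert 63: h=12, slots 12,13,14,15 occupied -> index 16.
Insert 905: h=4, slot 4 empty -> index 4.
Table: [., ., ., 122, 905, ., ., ., ., 808, 724, ., 675, 709, 658, 525, 63]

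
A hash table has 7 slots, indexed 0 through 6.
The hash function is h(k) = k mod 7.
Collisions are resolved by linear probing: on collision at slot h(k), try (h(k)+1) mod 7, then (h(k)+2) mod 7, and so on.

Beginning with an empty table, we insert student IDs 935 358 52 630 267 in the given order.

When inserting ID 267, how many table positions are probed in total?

2

935: h=4 -> slot 4
358: h=1 -> slot 1
52: h=3 -> slot 3
630: h=0 -> slot 0
267: h=1, probe 1,2 -> slot 2
Table: [630, 358, 267, 52, 935, ∅, ∅]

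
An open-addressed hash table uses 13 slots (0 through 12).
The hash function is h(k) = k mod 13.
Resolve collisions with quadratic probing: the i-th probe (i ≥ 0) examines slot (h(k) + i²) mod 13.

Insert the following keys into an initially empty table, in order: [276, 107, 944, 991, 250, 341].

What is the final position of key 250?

276: h=3 → slot 3
107: h=3, probe 3,4 → slot 4
944: h=8 → slot 8
991: h=3, probe 3,4,7 → slot 7
250: h=3, probe 3,4,7,12 → slot 12
341: h=3, probe 3,4,7,12,6 → slot 6
Table: [-, -, -, 276, 107, -, 341, 991, 944, -, -, -, 250]

12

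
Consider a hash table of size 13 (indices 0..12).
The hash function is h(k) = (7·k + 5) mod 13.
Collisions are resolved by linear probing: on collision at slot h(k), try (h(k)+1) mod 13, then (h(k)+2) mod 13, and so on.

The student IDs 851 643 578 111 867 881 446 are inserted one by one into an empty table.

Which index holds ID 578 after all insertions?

Insert 851: h=8, slot 8 empty → index 8.
Insert 643: h=8, slot 8 occupied → index 9.
Insert 578: h=8, slots 8,9 occupied → index 10.
Insert 111: h=2, slot 2 empty → index 2.
Insert 867: h=3, slot 3 empty → index 3.
Insert 881: h=10, slot 10 occupied → index 11.
Insert 446: h=7, slot 7 empty → index 7.
Table: [∅, ∅, 111, 867, ∅, ∅, ∅, 446, 851, 643, 578, 881, ∅]

10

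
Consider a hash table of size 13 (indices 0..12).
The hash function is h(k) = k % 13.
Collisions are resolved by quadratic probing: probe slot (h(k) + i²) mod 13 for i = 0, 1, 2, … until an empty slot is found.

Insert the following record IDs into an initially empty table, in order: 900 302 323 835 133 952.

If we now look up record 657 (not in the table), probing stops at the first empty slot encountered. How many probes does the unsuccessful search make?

2

Insert 900: h=3, slot 3 empty → index 3.
Insert 302: h=3, slot 3 occupied → index 4.
Insert 323: h=11, slot 11 empty → index 11.
Insert 835: h=3, slots 3,4 occupied → index 7.
Insert 133: h=3, slots 3,4,7 occupied → index 12.
Insert 952: h=3, slots 3,4,7,12 occupied → index 6.
Table: [_, _, _, 900, 302, _, 952, 835, _, _, _, 323, 133]
Lookup 657: h=7, probe 7,8 → slot 8 empty, not found.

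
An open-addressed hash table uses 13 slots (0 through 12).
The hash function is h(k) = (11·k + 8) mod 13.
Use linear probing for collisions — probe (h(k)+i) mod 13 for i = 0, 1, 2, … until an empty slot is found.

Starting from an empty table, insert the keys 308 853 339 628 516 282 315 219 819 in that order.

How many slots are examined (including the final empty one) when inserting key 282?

5

308: h=3 => slot 3
853: h=5 => slot 5
339: h=6 => slot 6
628: h=0 => slot 0
516: h=3, probe 3,4 => slot 4
282: h=3, probe 3,4,5,6,7 => slot 7
315: h=2 => slot 2
219: h=12 => slot 12
819: h=8 => slot 8
Table: [628, -, 315, 308, 516, 853, 339, 282, 819, -, -, -, 219]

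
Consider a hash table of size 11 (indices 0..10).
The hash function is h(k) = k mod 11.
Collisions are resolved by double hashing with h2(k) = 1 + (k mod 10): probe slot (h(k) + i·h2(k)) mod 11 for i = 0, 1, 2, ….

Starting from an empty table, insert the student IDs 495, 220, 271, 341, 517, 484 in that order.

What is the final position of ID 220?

495 hashes to 0; slot 0 is free -> place at 0.
220 hashes to 0, h2=1; 0 taken -> place at 1.
271 hashes to 7; slot 7 is free -> place at 7.
341 hashes to 0, h2=2; 0 taken -> place at 2.
517 hashes to 0, h2=8; 0 taken -> place at 8.
484 hashes to 0, h2=5; 0 taken -> place at 5.
Table: [495, 220, 341, ., ., 484, ., 271, 517, ., .]

1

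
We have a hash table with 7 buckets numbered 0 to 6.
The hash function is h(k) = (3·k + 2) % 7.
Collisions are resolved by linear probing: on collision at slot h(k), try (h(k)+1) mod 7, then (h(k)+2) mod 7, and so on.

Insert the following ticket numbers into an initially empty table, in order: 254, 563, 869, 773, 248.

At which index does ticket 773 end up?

6

254: h=1 => slot 1
563: h=4 => slot 4
869: h=5 => slot 5
773: h=4, probe 4,5,6 => slot 6
248: h=4, probe 4,5,6,0 => slot 0
Table: [248, 254, ∅, ∅, 563, 869, 773]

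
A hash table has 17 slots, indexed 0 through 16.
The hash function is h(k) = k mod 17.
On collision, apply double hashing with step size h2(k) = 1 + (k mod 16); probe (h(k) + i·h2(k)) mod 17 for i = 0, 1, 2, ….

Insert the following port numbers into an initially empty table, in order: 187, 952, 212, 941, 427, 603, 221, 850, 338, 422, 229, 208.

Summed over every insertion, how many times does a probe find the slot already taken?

15

187 hashes to 0; slot 0 is free => place at 0.
952 hashes to 0, h2=9; 0 taken => place at 9.
212 hashes to 8; slot 8 is free => place at 8.
941 hashes to 6; slot 6 is free => place at 6.
427 hashes to 2; slot 2 is free => place at 2.
603 hashes to 8, h2=12; 8 taken => place at 3.
221 hashes to 0, h2=14; 0 taken => place at 14.
850 hashes to 0, h2=3; 0,3,6,9 taken => place at 12.
338 hashes to 15; slot 15 is free => place at 15.
422 hashes to 14, h2=7; 14 taken => place at 4.
229 hashes to 8, h2=6; 8,14,3,9,15,4 taken => place at 10.
208 hashes to 4, h2=1; 4 taken => place at 5.
Table: [187, -, 427, 603, 422, 208, 941, -, 212, 952, 229, -, 850, -, 221, 338, -]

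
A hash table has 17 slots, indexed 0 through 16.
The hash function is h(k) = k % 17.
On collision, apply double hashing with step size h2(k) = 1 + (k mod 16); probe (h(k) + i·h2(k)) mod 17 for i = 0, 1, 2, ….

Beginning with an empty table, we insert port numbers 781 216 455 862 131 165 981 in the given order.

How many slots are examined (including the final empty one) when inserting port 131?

3

781 hashes to 16; slot 16 is free => place at 16.
216 hashes to 12; slot 12 is free => place at 12.
455 hashes to 13; slot 13 is free => place at 13.
862 hashes to 12, h2=15; 12 taken => place at 10.
131 hashes to 12, h2=4; 12,16 taken => place at 3.
165 hashes to 12, h2=6; 12 taken => place at 1.
981 hashes to 12, h2=6; 12,1 taken => place at 7.
Table: [_, 165, _, 131, _, _, _, 981, _, _, 862, _, 216, 455, _, _, 781]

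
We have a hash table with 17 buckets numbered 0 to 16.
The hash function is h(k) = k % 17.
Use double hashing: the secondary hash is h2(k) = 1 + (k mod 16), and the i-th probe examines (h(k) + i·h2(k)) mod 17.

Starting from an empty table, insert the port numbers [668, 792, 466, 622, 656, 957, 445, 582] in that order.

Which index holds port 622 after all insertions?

Insert 668: h=5, slot 5 empty → index 5.
Insert 792: h=10, slot 10 empty → index 10.
Insert 466: h=7, slot 7 empty → index 7.
Insert 622: h=10, h2=15, slot 10 occupied → index 8.
Insert 656: h=10, h2=1, slot 10 occupied → index 11.
Insert 957: h=5, h2=14, slot 5 occupied → index 2.
Insert 445: h=3, slot 3 empty → index 3.
Insert 582: h=4, slot 4 empty → index 4.
Table: [—, —, 957, 445, 582, 668, —, 466, 622, —, 792, 656, —, —, —, —, —]

8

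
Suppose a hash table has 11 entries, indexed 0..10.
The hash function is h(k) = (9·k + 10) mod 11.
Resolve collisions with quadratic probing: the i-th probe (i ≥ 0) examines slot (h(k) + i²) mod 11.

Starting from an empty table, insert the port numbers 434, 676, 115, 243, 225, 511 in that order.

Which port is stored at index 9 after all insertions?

434: h=0 => slot 0
676: h=0, probe 0,1 => slot 1
115: h=0, probe 0,1,4 => slot 4
243: h=8 => slot 8
225: h=0, probe 0,1,4,9 => slot 9
511: h=0, probe 0,1,4,9,5 => slot 5
Table: [434, 676, ∅, ∅, 115, 511, ∅, ∅, 243, 225, ∅]

225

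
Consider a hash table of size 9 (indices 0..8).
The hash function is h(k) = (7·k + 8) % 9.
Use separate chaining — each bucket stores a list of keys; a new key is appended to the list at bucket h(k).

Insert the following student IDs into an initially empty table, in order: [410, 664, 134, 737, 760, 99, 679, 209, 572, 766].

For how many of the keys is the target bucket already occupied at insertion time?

410 -> bucket 7
664 -> bucket 3
134 -> bucket 1
737 -> bucket 1 (collision)
760 -> bucket 0
99 -> bucket 8
679 -> bucket 0 (collision)
209 -> bucket 4
572 -> bucket 7 (collision)
766 -> bucket 6
Final buckets:
0: 760 -> 679
1: 134 -> 737
2: .
3: 664
4: 209
5: .
6: 766
7: 410 -> 572
8: 99

3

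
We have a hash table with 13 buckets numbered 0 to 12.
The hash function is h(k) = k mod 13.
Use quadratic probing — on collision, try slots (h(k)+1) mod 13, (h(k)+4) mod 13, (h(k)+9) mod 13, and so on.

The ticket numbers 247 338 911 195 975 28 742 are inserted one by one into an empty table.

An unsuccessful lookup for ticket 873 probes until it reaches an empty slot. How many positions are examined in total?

3

Insert 247: h=0, slot 0 empty → index 0.
Insert 338: h=0, slot 0 occupied → index 1.
Insert 911: h=1, slot 1 occupied → index 2.
Insert 195: h=0, slots 0,1 occupied → index 4.
Insert 975: h=0, slots 0,1,4 occupied → index 9.
Insert 28: h=2, slot 2 occupied → index 3.
Insert 742: h=1, slots 1,2 occupied → index 5.
Table: [247, 338, 911, 28, 195, 742, ∅, ∅, ∅, 975, ∅, ∅, ∅]
Lookup 873: h=2, probe 2,3,6 → slot 6 empty, not found.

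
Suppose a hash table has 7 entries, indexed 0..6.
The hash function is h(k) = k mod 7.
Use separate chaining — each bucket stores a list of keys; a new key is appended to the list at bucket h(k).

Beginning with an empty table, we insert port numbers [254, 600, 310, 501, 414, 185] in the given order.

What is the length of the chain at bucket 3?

1

Insert 254: h=2, bucket 2 empty → new chain.
Insert 600: h=5, bucket 5 empty → new chain.
Insert 310: h=2, bucket 2 nonempty → append to chain.
Insert 501: h=4, bucket 4 empty → new chain.
Insert 414: h=1, bucket 1 empty → new chain.
Insert 185: h=3, bucket 3 empty → new chain.
Final buckets:
0: -
1: 414
2: 254 -> 310
3: 185
4: 501
5: 600
6: -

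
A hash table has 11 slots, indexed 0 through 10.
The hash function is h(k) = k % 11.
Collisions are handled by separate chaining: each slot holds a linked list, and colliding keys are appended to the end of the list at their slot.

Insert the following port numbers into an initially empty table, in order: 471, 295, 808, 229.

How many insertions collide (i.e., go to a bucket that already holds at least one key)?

471 → bucket 9
295 → bucket 9 (collision)
808 → bucket 5
229 → bucket 9 (collision)
Final buckets:
0: .
1: .
2: .
3: .
4: .
5: 808
6: .
7: .
8: .
9: 471 -> 295 -> 229
10: .

2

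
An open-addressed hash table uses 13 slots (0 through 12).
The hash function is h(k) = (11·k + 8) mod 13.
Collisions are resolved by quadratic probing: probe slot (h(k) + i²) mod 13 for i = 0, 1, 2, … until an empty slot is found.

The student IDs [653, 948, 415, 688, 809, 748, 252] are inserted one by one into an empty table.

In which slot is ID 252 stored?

12

Insert 653: h=2, slot 2 empty → index 2.
Insert 948: h=10, slot 10 empty → index 10.
Insert 415: h=10, slot 10 occupied → index 11.
Insert 688: h=10, slots 10,11 occupied → index 1.
Insert 809: h=2, slot 2 occupied → index 3.
Insert 748: h=7, slot 7 empty → index 7.
Insert 252: h=11, slot 11 occupied → index 12.
Table: [_, 688, 653, 809, _, _, _, 748, _, _, 948, 415, 252]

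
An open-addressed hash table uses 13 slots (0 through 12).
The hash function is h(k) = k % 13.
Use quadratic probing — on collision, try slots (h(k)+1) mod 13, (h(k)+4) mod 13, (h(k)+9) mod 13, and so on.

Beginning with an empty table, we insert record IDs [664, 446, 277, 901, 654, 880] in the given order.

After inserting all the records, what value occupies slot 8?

Insert 664: h=1, slot 1 empty => index 1.
Insert 446: h=4, slot 4 empty => index 4.
Insert 277: h=4, slot 4 occupied => index 5.
Insert 901: h=4, slots 4,5 occupied => index 8.
Insert 654: h=4, slots 4,5,8 occupied => index 0.
Insert 880: h=9, slot 9 empty => index 9.
Table: [654, 664, -, -, 446, 277, -, -, 901, 880, -, -, -]

901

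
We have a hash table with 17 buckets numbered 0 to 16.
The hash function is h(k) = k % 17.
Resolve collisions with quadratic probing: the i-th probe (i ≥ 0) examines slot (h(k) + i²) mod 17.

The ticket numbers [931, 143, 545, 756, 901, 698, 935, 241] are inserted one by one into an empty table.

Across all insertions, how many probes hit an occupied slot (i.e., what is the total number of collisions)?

3

931: h=13 => slot 13
143: h=7 => slot 7
545: h=1 => slot 1
756: h=8 => slot 8
901: h=0 => slot 0
698: h=1, probe 1,2 => slot 2
935: h=0, probe 0,1,4 => slot 4
241: h=3 => slot 3
Table: [901, 545, 698, 241, 935, _, _, 143, 756, _, _, _, _, 931, _, _, _]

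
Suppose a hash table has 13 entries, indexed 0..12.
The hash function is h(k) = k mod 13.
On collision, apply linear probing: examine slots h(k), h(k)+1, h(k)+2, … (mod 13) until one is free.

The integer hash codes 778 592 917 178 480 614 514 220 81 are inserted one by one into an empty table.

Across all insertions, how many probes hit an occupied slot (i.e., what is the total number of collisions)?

6

778 hashes to 11; slot 11 is free → place at 11.
592 hashes to 7; slot 7 is free → place at 7.
917 hashes to 7; 7 taken → place at 8.
178 hashes to 9; slot 9 is free → place at 9.
480 hashes to 12; slot 12 is free → place at 12.
614 hashes to 3; slot 3 is free → place at 3.
514 hashes to 7; 7,8,9 taken → place at 10.
220 hashes to 12; 12 taken → place at 0.
81 hashes to 3; 3 taken → place at 4.
Table: [220, —, —, 614, 81, —, —, 592, 917, 178, 514, 778, 480]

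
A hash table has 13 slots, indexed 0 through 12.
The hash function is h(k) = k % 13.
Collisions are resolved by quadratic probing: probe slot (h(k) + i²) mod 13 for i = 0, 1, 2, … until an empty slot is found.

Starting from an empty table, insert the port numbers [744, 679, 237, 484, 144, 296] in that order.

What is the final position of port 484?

12

Insert 744: h=3, slot 3 empty => index 3.
Insert 679: h=3, slot 3 occupied => index 4.
Insert 237: h=3, slots 3,4 occupied => index 7.
Insert 484: h=3, slots 3,4,7 occupied => index 12.
Insert 144: h=1, slot 1 empty => index 1.
Insert 296: h=10, slot 10 empty => index 10.
Table: [., 144, ., 744, 679, ., ., 237, ., ., 296, ., 484]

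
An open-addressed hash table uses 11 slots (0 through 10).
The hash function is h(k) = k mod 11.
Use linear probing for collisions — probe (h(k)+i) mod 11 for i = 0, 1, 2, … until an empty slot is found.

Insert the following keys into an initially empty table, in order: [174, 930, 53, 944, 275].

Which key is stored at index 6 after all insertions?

930

174: h=9 → slot 9
930: h=6 → slot 6
53: h=9, probe 9,10 → slot 10
944: h=9, probe 9,10,0 → slot 0
275: h=0, probe 0,1 → slot 1
Table: [944, 275, _, _, _, _, 930, _, _, 174, 53]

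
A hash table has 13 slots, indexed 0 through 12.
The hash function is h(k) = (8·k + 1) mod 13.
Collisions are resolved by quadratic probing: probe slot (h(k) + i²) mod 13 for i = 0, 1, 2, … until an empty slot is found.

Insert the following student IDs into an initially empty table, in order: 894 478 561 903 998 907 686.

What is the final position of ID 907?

894 hashes to 3; slot 3 is free → place at 3.
478 hashes to 3; 3 taken → place at 4.
561 hashes to 4; 4 taken → place at 5.
903 hashes to 10; slot 10 is free → place at 10.
998 hashes to 3; 3,4 taken → place at 7.
907 hashes to 3; 3,4,7 taken → place at 12.
686 hashes to 3; 3,4,7,12 taken → place at 6.
Table: [., ., ., 894, 478, 561, 686, 998, ., ., 903, ., 907]

12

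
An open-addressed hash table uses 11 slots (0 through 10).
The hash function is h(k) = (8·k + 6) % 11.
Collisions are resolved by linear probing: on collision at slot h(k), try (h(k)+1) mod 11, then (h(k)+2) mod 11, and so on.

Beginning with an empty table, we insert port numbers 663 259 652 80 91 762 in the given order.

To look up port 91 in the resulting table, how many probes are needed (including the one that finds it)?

5

663 hashes to 8; slot 8 is free → place at 8.
259 hashes to 10; slot 10 is free → place at 10.
652 hashes to 8; 8 taken → place at 9.
80 hashes to 8; 8,9,10 taken → place at 0.
91 hashes to 8; 8,9,10,0 taken → place at 1.
762 hashes to 8; 8,9,10,0,1 taken → place at 2.
Table: [80, 91, 762, _, _, _, _, _, 663, 652, 259]
Lookup 91: h=8, probe 8,9,10,0,1 → found at 1.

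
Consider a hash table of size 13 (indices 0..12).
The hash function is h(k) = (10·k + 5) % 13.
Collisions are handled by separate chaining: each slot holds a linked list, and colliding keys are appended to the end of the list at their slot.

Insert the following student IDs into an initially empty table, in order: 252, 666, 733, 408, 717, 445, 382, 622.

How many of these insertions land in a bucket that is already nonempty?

252 → bucket 3
666 → bucket 9
733 → bucket 3 (collision)
408 → bucket 3 (collision)
717 → bucket 12
445 → bucket 9 (collision)
382 → bucket 3 (collision)
622 → bucket 11
Final buckets:
0: -
1: -
2: -
3: 252 -> 733 -> 408 -> 382
4: -
5: -
6: -
7: -
8: -
9: 666 -> 445
10: -
11: 622
12: 717

4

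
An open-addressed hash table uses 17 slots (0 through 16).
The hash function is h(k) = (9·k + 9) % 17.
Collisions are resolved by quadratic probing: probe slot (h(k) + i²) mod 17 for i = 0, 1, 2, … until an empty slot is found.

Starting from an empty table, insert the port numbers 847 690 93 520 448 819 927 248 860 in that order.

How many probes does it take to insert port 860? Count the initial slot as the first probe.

Insert 847: h=16, slot 16 empty => index 16.
Insert 690: h=14, slot 14 empty => index 14.
Insert 93: h=13, slot 13 empty => index 13.
Insert 520: h=14, slot 14 occupied => index 15.
Insert 448: h=12, slot 12 empty => index 12.
Insert 819: h=2, slot 2 empty => index 2.
Insert 927: h=5, slot 5 empty => index 5.
Insert 248: h=14, slots 14,15 occupied => index 1.
Insert 860: h=14, slots 14,15,1 occupied => index 6.
Table: [—, 248, 819, —, —, 927, 860, —, —, —, —, —, 448, 93, 690, 520, 847]

4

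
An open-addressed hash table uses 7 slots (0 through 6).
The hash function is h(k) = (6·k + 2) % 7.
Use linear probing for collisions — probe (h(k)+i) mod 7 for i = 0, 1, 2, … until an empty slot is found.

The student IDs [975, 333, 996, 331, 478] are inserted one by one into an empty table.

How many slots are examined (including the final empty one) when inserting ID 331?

Insert 975: h=0, slot 0 empty => index 0.
Insert 333: h=5, slot 5 empty => index 5.
Insert 996: h=0, slot 0 occupied => index 1.
Insert 331: h=0, slots 0,1 occupied => index 2.
Insert 478: h=0, slots 0,1,2 occupied => index 3.
Table: [975, 996, 331, 478, _, 333, _]

3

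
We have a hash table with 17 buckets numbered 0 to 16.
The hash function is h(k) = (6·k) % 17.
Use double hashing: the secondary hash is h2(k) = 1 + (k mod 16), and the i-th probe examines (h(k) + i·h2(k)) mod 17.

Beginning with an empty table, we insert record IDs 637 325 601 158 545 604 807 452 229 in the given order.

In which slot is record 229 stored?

Insert 637: h=14, slot 14 empty → index 14.
Insert 325: h=12, slot 12 empty → index 12.
Insert 601: h=2, slot 2 empty → index 2.
Insert 158: h=13, slot 13 empty → index 13.
Insert 545: h=6, slot 6 empty → index 6.
Insert 604: h=3, slot 3 empty → index 3.
Insert 807: h=14, h2=8, slot 14 occupied → index 5.
Insert 452: h=9, slot 9 empty → index 9.
Insert 229: h=14, h2=6, slots 14,3,9 occupied → index 15.
Table: [-, -, 601, 604, -, 807, 545, -, -, 452, -, -, 325, 158, 637, 229, -]

15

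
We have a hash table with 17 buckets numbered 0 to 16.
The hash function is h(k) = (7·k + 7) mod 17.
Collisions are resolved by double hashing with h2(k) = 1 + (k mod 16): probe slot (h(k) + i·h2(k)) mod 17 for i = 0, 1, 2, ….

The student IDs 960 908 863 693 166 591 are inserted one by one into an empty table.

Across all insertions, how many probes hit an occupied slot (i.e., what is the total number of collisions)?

960 hashes to 12; slot 12 is free => place at 12.
908 hashes to 5; slot 5 is free => place at 5.
863 hashes to 13; slot 13 is free => place at 13.
693 hashes to 13, h2=6; 13 taken => place at 2.
166 hashes to 13, h2=7; 13 taken => place at 3.
591 hashes to 13, h2=16; 13,12 taken => place at 11.
Table: [_, _, 693, 166, _, 908, _, _, _, _, _, 591, 960, 863, _, _, _]

4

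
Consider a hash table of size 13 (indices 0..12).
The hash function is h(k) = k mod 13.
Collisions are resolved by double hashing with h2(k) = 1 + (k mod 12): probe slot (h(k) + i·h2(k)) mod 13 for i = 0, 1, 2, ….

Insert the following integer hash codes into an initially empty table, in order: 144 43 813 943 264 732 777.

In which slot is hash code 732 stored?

144 hashes to 1; slot 1 is free -> place at 1.
43 hashes to 4; slot 4 is free -> place at 4.
813 hashes to 7; slot 7 is free -> place at 7.
943 hashes to 7, h2=8; 7 taken -> place at 2.
264 hashes to 4, h2=1; 4 taken -> place at 5.
732 hashes to 4, h2=1; 4,5 taken -> place at 6.
777 hashes to 10; slot 10 is free -> place at 10.
Table: [-, 144, 943, -, 43, 264, 732, 813, -, -, 777, -, -]

6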